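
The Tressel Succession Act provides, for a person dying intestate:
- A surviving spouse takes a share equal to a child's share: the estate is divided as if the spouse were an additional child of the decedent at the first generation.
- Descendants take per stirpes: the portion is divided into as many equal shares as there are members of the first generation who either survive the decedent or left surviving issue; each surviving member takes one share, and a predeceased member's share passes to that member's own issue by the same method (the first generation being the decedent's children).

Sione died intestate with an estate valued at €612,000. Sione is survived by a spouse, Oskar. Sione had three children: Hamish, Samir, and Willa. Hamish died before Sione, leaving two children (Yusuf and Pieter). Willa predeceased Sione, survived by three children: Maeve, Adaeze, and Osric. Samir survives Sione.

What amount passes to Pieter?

The spouse counts as an additional share at the children's level, so there are 4 primary shares of €153,000. Oskar takes one such share (€153,000).
The children's combined portion (€459,000) is divided into 3 shares of €153,000: Samir takes €153,000; Hamish's €153,000 share passes to Hamish's issue; Willa's €153,000 share passes to Willa's issue.
Hamish's share (€153,000) is divided into 2 shares of €76,500: Yusuf and Pieter each take €76,500.
Willa's share (€153,000) is divided into 3 shares of €51,000: Maeve, Adaeze, and Osric each take €51,000.

Pieter receives €76,500.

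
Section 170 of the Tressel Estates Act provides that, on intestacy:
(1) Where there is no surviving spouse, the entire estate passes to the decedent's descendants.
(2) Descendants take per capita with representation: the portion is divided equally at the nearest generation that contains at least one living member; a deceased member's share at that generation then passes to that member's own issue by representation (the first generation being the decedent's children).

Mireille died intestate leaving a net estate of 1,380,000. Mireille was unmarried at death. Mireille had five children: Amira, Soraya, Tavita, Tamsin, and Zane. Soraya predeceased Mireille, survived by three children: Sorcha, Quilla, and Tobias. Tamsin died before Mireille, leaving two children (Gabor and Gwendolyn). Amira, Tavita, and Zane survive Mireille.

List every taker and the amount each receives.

The entire 1,380,000 passes to the descendants.
That amount (1,380,000) is divided into 5 shares of 276,000: Amira, Tavita, and Zane each take 276,000; Soraya's 276,000 share passes to Soraya's issue; Tamsin's 276,000 share passes to Tamsin's issue.
Soraya's share (276,000) is divided into 3 shares of 92,000: Sorcha, Quilla, and Tobias each take 92,000.
Tamsin's share (276,000) is divided into 2 shares of 138,000: Gabor and Gwendolyn each take 138,000.

Amira: 276,000; Sorcha: 92,000; Quilla: 92,000; Tobias: 92,000; Tavita: 276,000; Gabor: 138,000; Gwendolyn: 138,000; Zane: 276,000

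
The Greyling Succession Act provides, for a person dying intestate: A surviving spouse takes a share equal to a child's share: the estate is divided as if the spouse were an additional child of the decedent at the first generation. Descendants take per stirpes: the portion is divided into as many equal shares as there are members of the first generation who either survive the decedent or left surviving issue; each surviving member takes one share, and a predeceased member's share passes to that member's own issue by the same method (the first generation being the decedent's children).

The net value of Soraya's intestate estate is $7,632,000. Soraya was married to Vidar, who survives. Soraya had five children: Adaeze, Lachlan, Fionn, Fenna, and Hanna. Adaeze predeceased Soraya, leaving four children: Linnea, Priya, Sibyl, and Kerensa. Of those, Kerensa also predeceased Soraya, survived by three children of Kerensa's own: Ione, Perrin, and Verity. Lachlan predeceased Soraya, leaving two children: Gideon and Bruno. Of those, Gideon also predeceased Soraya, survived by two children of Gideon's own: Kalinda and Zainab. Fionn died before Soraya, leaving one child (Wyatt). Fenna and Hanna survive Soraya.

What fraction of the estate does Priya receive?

Priya receives 1/24 of the estate.

The spouse counts as an additional share at the children's level, so there are 6 primary shares of $1,272,000. Vidar takes one such share ($1,272,000).
The children's combined portion ($6,360,000) is divided into 5 shares of $1,272,000: Fenna and Hanna each take $1,272,000; Adaeze's $1,272,000 share passes to Adaeze's issue; Lachlan's $1,272,000 share passes to Lachlan's issue; Fionn's $1,272,000 share passes to Fionn's issue.
Adaeze's share ($1,272,000) is divided into 4 shares of $318,000: Linnea, Priya, and Sibyl each take $318,000; Kerensa's $318,000 share passes to Kerensa's issue.
Kerensa's share ($318,000) is divided into 3 shares of $106,000: Ione, Perrin, and Verity each take $106,000.
Lachlan's share ($1,272,000) is divided into 2 shares of $636,000: Bruno takes $636,000; Gideon's $636,000 share passes to Gideon's issue.
Gideon's share ($636,000) is divided into 2 shares of $318,000: Kalinda and Zainab each take $318,000.
Fionn's share ($1,272,000) passes entirely to Wyatt.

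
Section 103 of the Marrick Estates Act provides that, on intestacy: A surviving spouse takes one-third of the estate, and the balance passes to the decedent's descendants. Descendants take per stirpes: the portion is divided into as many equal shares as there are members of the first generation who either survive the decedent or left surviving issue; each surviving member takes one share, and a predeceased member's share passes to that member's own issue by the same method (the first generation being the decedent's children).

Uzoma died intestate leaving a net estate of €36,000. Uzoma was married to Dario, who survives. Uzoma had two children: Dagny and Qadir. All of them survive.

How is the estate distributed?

Dario takes one-third of €36,000 = €12,000. The remaining €24,000 passes to the descendants.
The descendants' portion (€24,000) is divided into 2 shares of €12,000: Dagny and Qadir each take €12,000.

Dario: €12,000; Dagny: €12,000; Qadir: €12,000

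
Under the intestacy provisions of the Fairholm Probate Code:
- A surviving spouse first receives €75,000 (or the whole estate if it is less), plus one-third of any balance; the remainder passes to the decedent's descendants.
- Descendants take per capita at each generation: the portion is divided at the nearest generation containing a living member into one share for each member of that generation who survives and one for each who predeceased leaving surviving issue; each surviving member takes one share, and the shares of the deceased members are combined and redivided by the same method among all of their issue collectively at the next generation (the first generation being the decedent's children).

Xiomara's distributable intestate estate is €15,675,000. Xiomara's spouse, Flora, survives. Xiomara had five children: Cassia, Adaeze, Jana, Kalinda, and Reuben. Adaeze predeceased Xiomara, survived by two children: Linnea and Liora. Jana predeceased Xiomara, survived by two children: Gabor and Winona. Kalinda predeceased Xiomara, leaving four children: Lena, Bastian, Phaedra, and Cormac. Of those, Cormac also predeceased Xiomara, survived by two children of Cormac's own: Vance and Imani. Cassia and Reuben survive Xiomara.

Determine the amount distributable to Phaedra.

Phaedra receives €780,000.

Flora first takes €75,000, leaving a balance of €15,600,000. Flora then takes one-third of the balance (€5,200,000), for a total of €5,275,000. The remaining €10,400,000 passes to the descendants.
The descendants' portion (€10,400,000) is divided at the children's generation into 5 shares of €2,080,000. Cassia and Reuben each take €2,080,000. The 3 shares of the deceased (Adaeze, Jana, and Kalinda) are combined into a pool of €6,240,000.
That pool (€6,240,000) is divided at the grandchildren's generation into 8 shares of €780,000. Linnea, Liora, Gabor, Winona, Lena, Bastian, and Phaedra each take €780,000. The remaining share for the deceased Cormac (€780,000) is carried to the next generation.
That pool (€780,000) is divided at the great-grandchildren's generation equally among Vance and Imani: €390,000 each.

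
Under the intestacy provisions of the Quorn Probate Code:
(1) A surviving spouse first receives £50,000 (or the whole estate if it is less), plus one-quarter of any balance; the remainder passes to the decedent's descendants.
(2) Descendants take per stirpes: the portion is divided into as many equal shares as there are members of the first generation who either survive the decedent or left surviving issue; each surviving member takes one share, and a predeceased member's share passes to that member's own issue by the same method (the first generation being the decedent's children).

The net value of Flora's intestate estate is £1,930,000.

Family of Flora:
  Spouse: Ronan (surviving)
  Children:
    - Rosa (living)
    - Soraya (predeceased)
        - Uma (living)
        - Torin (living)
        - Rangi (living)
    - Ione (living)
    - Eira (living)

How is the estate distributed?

Ronan first takes £50,000, leaving a balance of £1,880,000. Ronan then takes one-quarter of the balance (£470,000), for a total of £520,000. The remaining £1,410,000 passes to the descendants.
The descendants' portion (£1,410,000) is divided into 4 shares of £352,500: Rosa, Ione, and Eira each take £352,500; Soraya's £352,500 share passes to Soraya's issue.
Soraya's share (£352,500) is divided into 3 shares of £117,500: Uma, Torin, and Rangi each take £117,500.

Ronan: £520,000; Rosa: £352,500; Uma: £117,500; Torin: £117,500; Rangi: £117,500; Ione: £352,500; Eira: £352,500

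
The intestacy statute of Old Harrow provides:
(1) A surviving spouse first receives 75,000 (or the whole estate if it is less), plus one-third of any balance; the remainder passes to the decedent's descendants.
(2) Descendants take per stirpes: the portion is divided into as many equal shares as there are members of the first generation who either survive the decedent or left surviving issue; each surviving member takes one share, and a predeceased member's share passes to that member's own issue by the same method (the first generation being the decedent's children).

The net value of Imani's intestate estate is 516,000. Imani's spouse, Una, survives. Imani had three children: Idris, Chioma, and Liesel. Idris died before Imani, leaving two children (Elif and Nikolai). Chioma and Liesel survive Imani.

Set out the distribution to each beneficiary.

Una: 222,000; Elif: 49,000; Nikolai: 49,000; Chioma: 98,000; Liesel: 98,000

Una first takes 75,000, leaving a balance of 441,000. Una then takes one-third of the balance (147,000), for a total of 222,000. The remaining 294,000 passes to the descendants.
The descendants' portion (294,000) is divided into 3 shares of 98,000: Chioma and Liesel each take 98,000; Idris's 98,000 share passes to Idris's issue.
Idris's share (98,000) is divided into 2 shares of 49,000: Elif and Nikolai each take 49,000.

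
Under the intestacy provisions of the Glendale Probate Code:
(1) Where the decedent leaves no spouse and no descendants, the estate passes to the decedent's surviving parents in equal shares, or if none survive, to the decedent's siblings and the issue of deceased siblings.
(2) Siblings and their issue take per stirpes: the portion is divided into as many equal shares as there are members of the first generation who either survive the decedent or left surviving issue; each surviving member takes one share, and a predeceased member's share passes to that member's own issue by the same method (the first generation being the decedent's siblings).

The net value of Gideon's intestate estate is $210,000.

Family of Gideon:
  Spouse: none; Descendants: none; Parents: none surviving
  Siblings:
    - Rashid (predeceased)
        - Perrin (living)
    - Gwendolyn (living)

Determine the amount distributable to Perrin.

The entire $210,000 passes to the siblings and their issue.
That amount ($210,000) is divided into 2 shares of $105,000: Gwendolyn takes $105,000; Rashid's $105,000 share passes to Rashid's issue.
Rashid's share ($105,000) passes entirely to Perrin.

Perrin receives $105,000.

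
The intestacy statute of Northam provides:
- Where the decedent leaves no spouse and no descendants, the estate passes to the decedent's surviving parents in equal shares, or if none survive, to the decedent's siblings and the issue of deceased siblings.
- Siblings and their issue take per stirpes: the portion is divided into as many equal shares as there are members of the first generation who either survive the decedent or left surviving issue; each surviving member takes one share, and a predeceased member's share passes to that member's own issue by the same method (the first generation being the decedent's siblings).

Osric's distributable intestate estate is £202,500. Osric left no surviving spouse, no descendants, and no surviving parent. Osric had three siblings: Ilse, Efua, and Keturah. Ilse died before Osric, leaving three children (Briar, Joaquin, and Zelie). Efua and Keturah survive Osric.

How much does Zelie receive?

The entire £202,500 passes to the siblings and their issue.
That amount (£202,500) is divided into 3 shares of £67,500: Efua and Keturah each take £67,500; Ilse's £67,500 share passes to Ilse's issue.
Ilse's share (£67,500) is divided into 3 shares of £22,500: Briar, Joaquin, and Zelie each take £22,500.

Zelie receives £22,500.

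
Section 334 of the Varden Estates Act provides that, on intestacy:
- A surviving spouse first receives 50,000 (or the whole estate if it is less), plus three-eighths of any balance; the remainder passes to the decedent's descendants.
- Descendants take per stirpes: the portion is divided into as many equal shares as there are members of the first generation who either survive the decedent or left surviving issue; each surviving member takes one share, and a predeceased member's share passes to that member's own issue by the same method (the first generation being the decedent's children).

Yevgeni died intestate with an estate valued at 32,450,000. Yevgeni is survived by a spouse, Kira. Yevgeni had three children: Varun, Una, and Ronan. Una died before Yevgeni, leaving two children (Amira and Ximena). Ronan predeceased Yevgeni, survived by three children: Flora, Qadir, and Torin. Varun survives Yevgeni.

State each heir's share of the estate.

Kira first takes 50,000, leaving a balance of 32,400,000. Kira then takes three-eighths of the balance (12,150,000), for a total of 12,200,000. The remaining 20,250,000 passes to the descendants.
The descendants' portion (20,250,000) is divided into 3 shares of 6,750,000: Varun takes 6,750,000; Una's 6,750,000 share passes to Una's issue; Ronan's 6,750,000 share passes to Ronan's issue.
Una's share (6,750,000) is divided into 2 shares of 3,375,000: Amira and Ximena each take 3,375,000.
Ronan's share (6,750,000) is divided into 3 shares of 2,250,000: Flora, Qadir, and Torin each take 2,250,000.

Kira: 12,200,000; Varun: 6,750,000; Amira: 3,375,000; Ximena: 3,375,000; Flora: 2,250,000; Qadir: 2,250,000; Torin: 2,250,000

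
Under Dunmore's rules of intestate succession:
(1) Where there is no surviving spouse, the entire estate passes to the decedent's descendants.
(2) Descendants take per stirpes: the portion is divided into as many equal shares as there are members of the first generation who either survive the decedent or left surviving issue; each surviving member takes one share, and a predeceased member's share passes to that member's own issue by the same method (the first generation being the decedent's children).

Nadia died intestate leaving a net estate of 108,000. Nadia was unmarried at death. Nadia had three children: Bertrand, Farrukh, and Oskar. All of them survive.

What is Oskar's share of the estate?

The entire 108,000 passes to the descendants.
That amount (108,000) is divided into 3 shares of 36,000: Bertrand, Farrukh, and Oskar each take 36,000.

Oskar receives 36,000.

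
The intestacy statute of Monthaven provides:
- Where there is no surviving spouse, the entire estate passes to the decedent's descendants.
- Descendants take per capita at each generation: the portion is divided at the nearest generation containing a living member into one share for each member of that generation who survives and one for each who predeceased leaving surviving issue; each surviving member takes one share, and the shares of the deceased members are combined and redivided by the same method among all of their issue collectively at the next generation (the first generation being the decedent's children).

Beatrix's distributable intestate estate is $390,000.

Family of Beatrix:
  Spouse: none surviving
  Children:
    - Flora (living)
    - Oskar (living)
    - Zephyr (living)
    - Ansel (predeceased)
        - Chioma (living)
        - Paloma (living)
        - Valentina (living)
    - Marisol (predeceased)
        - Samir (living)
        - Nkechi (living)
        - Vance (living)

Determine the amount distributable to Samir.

The entire $390,000 passes to the descendants.
That amount ($390,000) is divided at the children's generation into 5 shares of $78,000. Flora, Oskar, and Zephyr each take $78,000. The 2 shares of the deceased (Ansel and Marisol) are combined into a pool of $156,000.
That pool ($156,000) is divided at the grandchildren's generation equally among Chioma, Paloma, Valentina, Samir, Nkechi, and Vance: $26,000 each.

Samir receives $26,000.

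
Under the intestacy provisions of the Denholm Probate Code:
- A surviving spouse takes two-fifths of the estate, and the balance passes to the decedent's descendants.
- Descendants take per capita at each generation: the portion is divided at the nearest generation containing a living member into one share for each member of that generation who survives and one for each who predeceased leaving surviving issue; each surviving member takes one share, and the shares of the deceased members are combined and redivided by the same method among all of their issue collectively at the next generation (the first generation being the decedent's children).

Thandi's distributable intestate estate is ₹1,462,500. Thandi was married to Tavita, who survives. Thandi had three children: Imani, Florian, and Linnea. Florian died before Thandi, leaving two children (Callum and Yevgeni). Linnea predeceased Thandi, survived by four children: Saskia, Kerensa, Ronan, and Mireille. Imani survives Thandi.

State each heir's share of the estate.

Tavita: ₹585,000; Imani: ₹292,500; Callum: ₹97,500; Yevgeni: ₹97,500; Saskia: ₹97,500; Kerensa: ₹97,500; Ronan: ₹97,500; Mireille: ₹97,500

Tavita takes two-fifths of ₹1,462,500 = ₹585,000. The remaining ₹877,500 passes to the descendants.
The descendants' portion (₹877,500) is divided at the children's generation into 3 shares of ₹292,500. Imani takes ₹292,500. The 2 shares of the deceased (Florian and Linnea) are combined into a pool of ₹585,000.
That pool (₹585,000) is divided at the grandchildren's generation equally among Callum, Yevgeni, Saskia, Kerensa, Ronan, and Mireille: ₹97,500 each.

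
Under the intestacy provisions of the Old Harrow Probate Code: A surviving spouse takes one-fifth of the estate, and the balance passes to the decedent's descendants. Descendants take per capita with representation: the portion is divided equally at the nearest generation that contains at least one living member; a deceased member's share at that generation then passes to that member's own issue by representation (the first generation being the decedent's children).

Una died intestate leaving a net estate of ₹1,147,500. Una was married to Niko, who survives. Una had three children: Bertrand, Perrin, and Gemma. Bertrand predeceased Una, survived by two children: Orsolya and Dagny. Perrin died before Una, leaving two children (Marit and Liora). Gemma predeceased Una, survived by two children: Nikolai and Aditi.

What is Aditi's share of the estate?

Niko takes one-fifth of ₹1,147,500 = ₹229,500. The remaining ₹918,000 passes to the descendants.
No child survives, so the initial division is made at the grandchildren's generation.
The descendants' portion (₹918,000) is divided into 6 shares of ₹153,000: Orsolya, Dagny, Marit, Liora, Nikolai, and Aditi each take ₹153,000.

Aditi receives ₹153,000.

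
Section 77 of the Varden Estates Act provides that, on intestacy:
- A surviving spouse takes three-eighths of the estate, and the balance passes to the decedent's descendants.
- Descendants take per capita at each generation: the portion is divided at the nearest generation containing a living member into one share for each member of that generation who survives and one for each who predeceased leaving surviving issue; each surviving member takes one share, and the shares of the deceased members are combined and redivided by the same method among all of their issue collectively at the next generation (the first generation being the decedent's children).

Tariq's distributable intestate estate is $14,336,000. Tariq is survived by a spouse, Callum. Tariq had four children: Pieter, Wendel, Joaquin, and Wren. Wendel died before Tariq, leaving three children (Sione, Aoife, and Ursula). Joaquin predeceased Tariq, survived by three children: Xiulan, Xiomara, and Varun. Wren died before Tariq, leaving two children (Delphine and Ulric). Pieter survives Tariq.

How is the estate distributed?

Callum takes three-eighths of $14,336,000 = $5,376,000. The remaining $8,960,000 passes to the descendants.
The descendants' portion ($8,960,000) is divided at the children's generation into 4 shares of $2,240,000. Pieter takes $2,240,000. The 3 shares of the deceased (Wendel, Joaquin, and Wren) are combined into a pool of $6,720,000.
That pool ($6,720,000) is divided at the grandchildren's generation equally among Sione, Aoife, Ursula, Xiulan, Xiomara, Varun, Delphine, and Ulric: $840,000 each.

Callum: $5,376,000; Pieter: $2,240,000; Sione: $840,000; Aoife: $840,000; Ursula: $840,000; Xiulan: $840,000; Xiomara: $840,000; Varun: $840,000; Delphine: $840,000; Ulric: $840,000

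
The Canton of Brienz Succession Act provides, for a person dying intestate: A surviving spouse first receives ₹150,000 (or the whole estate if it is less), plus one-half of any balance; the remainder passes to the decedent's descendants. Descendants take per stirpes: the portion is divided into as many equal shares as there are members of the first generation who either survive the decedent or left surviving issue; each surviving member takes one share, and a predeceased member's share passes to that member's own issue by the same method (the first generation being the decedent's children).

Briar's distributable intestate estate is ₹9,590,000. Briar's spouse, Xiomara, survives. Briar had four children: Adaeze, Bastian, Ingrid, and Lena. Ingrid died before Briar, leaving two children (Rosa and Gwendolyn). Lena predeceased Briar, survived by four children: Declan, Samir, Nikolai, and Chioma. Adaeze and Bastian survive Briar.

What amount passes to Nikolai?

Nikolai receives ₹295,000.

Xiomara first takes ₹150,000, leaving a balance of ₹9,440,000. Xiomara then takes one-half of the balance (₹4,720,000), for a total of ₹4,870,000. The remaining ₹4,720,000 passes to the descendants.
The descendants' portion (₹4,720,000) is divided into 4 shares of ₹1,180,000: Adaeze and Bastian each take ₹1,180,000; Ingrid's ₹1,180,000 share passes to Ingrid's issue; Lena's ₹1,180,000 share passes to Lena's issue.
Ingrid's share (₹1,180,000) is divided into 2 shares of ₹590,000: Rosa and Gwendolyn each take ₹590,000.
Lena's share (₹1,180,000) is divided into 4 shares of ₹295,000: Declan, Samir, Nikolai, and Chioma each take ₹295,000.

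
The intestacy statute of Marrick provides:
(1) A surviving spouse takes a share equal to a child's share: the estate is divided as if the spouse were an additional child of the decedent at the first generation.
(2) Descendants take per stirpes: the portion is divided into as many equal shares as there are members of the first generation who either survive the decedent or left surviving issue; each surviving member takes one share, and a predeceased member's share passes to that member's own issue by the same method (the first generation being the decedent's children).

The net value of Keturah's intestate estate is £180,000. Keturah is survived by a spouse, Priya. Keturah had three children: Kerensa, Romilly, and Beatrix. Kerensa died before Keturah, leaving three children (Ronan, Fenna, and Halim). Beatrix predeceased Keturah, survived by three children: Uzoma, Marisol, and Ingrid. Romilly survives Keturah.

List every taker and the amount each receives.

The spouse counts as an additional share at the children's level, so there are 4 primary shares of £45,000. Priya takes one such share (£45,000).
The children's combined portion (£135,000) is divided into 3 shares of £45,000: Romilly takes £45,000; Kerensa's £45,000 share passes to Kerensa's issue; Beatrix's £45,000 share passes to Beatrix's issue.
Kerensa's share (£45,000) is divided into 3 shares of £15,000: Ronan, Fenna, and Halim each take £15,000.
Beatrix's share (£45,000) is divided into 3 shares of £15,000: Uzoma, Marisol, and Ingrid each take £15,000.

Priya: £45,000; Ronan: £15,000; Fenna: £15,000; Halim: £15,000; Romilly: £45,000; Uzoma: £15,000; Marisol: £15,000; Ingrid: £15,000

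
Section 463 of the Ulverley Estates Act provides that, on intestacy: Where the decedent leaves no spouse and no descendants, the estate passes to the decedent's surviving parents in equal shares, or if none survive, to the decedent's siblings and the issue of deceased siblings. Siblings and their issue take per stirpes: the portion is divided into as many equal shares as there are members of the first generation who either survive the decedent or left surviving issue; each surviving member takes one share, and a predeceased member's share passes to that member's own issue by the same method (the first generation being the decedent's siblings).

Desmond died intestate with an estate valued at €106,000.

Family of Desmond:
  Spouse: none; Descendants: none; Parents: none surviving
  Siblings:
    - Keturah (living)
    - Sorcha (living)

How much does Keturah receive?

Keturah receives €53,000.

The entire €106,000 passes to the siblings and their issue.
That amount (€106,000) is divided into 2 shares of €53,000: Keturah and Sorcha each take €53,000.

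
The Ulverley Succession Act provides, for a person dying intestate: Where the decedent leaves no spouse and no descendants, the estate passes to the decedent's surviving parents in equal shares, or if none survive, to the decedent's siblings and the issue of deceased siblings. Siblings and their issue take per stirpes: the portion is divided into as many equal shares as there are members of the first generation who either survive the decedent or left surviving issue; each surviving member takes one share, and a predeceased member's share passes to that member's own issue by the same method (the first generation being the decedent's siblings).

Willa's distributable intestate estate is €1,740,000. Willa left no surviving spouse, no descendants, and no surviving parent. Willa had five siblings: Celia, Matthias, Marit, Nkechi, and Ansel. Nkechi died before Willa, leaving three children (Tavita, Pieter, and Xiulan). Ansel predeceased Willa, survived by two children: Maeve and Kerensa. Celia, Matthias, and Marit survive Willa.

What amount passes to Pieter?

Pieter receives €116,000.

The entire €1,740,000 passes to the siblings and their issue.
That amount (€1,740,000) is divided into 5 shares of €348,000: Celia, Matthias, and Marit each take €348,000; Nkechi's €348,000 share passes to Nkechi's issue; Ansel's €348,000 share passes to Ansel's issue.
Nkechi's share (€348,000) is divided into 3 shares of €116,000: Tavita, Pieter, and Xiulan each take €116,000.
Ansel's share (€348,000) is divided into 2 shares of €174,000: Maeve and Kerensa each take €174,000.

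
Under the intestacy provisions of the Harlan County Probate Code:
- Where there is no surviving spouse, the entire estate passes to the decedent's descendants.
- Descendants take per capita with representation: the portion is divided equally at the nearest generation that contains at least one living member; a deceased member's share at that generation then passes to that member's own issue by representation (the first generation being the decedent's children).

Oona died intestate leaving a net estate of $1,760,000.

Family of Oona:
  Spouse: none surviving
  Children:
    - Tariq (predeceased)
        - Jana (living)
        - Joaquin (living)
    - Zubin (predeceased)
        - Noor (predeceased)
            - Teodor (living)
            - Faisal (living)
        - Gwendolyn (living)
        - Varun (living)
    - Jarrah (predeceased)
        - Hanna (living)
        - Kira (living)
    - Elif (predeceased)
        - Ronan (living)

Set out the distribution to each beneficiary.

Jana: $220,000; Joaquin: $220,000; Teodor: $110,000; Faisal: $110,000; Gwendolyn: $220,000; Varun: $220,000; Hanna: $220,000; Kira: $220,000; Ronan: $220,000

The entire $1,760,000 passes to the descendants.
No child survives, so the initial division is made at the grandchildren's generation.
That amount ($1,760,000) is divided into 8 shares of $220,000: Jana, Joaquin, Gwendolyn, Varun, Hanna, Kira, and Ronan each take $220,000; Noor's $220,000 share passes to Noor's issue.
Noor's share ($220,000) is divided into 2 shares of $110,000: Teodor and Faisal each take $110,000.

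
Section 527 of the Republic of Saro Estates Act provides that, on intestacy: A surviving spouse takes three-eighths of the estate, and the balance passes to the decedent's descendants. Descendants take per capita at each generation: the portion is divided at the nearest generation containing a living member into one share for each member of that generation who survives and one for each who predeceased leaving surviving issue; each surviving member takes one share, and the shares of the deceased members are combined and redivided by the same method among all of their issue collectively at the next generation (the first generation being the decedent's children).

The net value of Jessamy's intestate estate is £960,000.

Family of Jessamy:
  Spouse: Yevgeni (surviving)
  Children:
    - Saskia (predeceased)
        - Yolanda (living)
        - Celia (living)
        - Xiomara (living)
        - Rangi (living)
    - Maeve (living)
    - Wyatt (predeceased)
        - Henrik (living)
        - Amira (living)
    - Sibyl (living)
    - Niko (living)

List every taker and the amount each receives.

Yevgeni takes three-eighths of £960,000 = £360,000. The remaining £600,000 passes to the descendants.
The descendants' portion (£600,000) is divided at the children's generation into 5 shares of £120,000. Maeve, Sibyl, and Niko each take £120,000. The 2 shares of the deceased (Saskia and Wyatt) are combined into a pool of £240,000.
That pool (£240,000) is divided at the grandchildren's generation equally among Yolanda, Celia, Xiomara, Rangi, Henrik, and Amira: £40,000 each.

Yevgeni: £360,000; Yolanda: £40,000; Celia: £40,000; Xiomara: £40,000; Rangi: £40,000; Maeve: £120,000; Henrik: £40,000; Amira: £40,000; Sibyl: £120,000; Niko: £120,000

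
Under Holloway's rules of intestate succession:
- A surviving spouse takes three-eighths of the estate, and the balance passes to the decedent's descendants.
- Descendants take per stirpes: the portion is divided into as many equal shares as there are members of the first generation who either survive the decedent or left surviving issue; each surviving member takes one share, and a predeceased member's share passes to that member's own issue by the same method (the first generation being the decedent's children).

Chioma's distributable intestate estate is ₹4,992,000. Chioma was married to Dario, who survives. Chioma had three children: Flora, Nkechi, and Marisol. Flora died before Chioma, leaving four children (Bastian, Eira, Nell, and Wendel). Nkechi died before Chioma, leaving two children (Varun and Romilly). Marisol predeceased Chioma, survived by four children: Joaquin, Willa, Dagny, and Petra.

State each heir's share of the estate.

Dario: ₹1,872,000; Bastian: ₹260,000; Eira: ₹260,000; Nell: ₹260,000; Wendel: ₹260,000; Varun: ₹520,000; Romilly: ₹520,000; Joaquin: ₹260,000; Willa: ₹260,000; Dagny: ₹260,000; Petra: ₹260,000

Dario takes three-eighths of ₹4,992,000 = ₹1,872,000. The remaining ₹3,120,000 passes to the descendants.
The descendants' portion (₹3,120,000) is divided into 3 shares of ₹1,040,000: Flora's ₹1,040,000 share passes to Flora's issue; Nkechi's ₹1,040,000 share passes to Nkechi's issue; Marisol's ₹1,040,000 share passes to Marisol's issue.
Flora's share (₹1,040,000) is divided into 4 shares of ₹260,000: Bastian, Eira, Nell, and Wendel each take ₹260,000.
Nkechi's share (₹1,040,000) is divided into 2 shares of ₹520,000: Varun and Romilly each take ₹520,000.
Marisol's share (₹1,040,000) is divided into 4 shares of ₹260,000: Joaquin, Willa, Dagny, and Petra each take ₹260,000.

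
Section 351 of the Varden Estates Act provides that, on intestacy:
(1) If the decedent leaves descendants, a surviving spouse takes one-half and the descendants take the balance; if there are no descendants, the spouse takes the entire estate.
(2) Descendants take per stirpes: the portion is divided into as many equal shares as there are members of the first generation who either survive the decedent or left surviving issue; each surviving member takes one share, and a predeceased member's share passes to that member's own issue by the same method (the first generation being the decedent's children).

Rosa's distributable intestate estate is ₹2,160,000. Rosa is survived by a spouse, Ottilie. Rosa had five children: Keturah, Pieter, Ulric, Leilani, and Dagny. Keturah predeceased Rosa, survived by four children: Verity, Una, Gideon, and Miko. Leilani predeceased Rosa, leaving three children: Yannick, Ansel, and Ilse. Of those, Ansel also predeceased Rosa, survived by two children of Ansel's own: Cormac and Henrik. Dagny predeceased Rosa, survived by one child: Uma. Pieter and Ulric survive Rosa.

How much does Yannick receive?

Yannick receives ₹72,000.

Ottilie takes one-half of ₹2,160,000 = ₹1,080,000. The remaining ₹1,080,000 passes to the descendants.
The descendants' portion (₹1,080,000) is divided into 5 shares of ₹216,000: Pieter and Ulric each take ₹216,000; Keturah's ₹216,000 share passes to Keturah's issue; Leilani's ₹216,000 share passes to Leilani's issue; Dagny's ₹216,000 share passes to Dagny's issue.
Keturah's share (₹216,000) is divided into 4 shares of ₹54,000: Verity, Una, Gideon, and Miko each take ₹54,000.
Leilani's share (₹216,000) is divided into 3 shares of ₹72,000: Yannick and Ilse each take ₹72,000; Ansel's ₹72,000 share passes to Ansel's issue.
Ansel's share (₹72,000) is divided into 2 shares of ₹36,000: Cormac and Henrik each take ₹36,000.
Dagny's share (₹216,000) passes entirely to Uma.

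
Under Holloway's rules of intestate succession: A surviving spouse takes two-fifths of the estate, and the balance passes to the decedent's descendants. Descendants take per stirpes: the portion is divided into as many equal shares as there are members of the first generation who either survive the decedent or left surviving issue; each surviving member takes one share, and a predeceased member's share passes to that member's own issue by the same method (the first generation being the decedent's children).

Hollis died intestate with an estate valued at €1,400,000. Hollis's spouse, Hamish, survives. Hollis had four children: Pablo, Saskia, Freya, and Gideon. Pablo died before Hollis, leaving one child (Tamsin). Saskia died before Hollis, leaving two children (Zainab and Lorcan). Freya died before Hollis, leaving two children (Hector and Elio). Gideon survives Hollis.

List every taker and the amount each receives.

Hamish: €560,000; Tamsin: €210,000; Zainab: €105,000; Lorcan: €105,000; Hector: €105,000; Elio: €105,000; Gideon: €210,000

Hamish takes two-fifths of €1,400,000 = €560,000. The remaining €840,000 passes to the descendants.
The descendants' portion (€840,000) is divided into 4 shares of €210,000: Gideon takes €210,000; Pablo's €210,000 share passes to Pablo's issue; Saskia's €210,000 share passes to Saskia's issue; Freya's €210,000 share passes to Freya's issue.
Pablo's share (€210,000) passes entirely to Tamsin.
Saskia's share (€210,000) is divided into 2 shares of €105,000: Zainab and Lorcan each take €105,000.
Freya's share (€210,000) is divided into 2 shares of €105,000: Hector and Elio each take €105,000.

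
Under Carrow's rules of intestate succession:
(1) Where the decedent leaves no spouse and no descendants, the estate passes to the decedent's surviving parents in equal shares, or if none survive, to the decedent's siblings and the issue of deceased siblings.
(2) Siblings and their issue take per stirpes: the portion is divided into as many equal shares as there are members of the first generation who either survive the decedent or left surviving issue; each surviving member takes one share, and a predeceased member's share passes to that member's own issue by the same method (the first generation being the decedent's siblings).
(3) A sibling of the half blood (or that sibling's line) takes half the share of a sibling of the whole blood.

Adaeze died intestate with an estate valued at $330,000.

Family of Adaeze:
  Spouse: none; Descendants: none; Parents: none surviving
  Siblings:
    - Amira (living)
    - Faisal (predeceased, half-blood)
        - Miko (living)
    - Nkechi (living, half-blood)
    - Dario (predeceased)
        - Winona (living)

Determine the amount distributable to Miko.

The entire $330,000 passes to the siblings and their issue.
Counting each half-blood sibling's line as half a unit, there are 3 units in $330,000, so one unit is $110,000. Whole-blood lines (Amira and Dario) take $110,000 each; half-blood lines (Faisal and Nkechi) take $55,000 each.
Faisal's share ($55,000) passes entirely to Miko.
Dario's share ($110,000) passes entirely to Winona.

Miko receives $55,000.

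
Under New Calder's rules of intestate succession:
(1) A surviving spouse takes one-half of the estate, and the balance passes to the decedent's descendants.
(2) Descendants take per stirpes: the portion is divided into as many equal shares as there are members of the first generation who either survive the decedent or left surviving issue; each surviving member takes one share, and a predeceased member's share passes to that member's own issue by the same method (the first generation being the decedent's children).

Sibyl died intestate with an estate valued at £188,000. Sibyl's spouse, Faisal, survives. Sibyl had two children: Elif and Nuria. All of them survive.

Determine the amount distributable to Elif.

Elif receives £47,000.

Faisal takes one-half of £188,000 = £94,000. The remaining £94,000 passes to the descendants.
The descendants' portion (£94,000) is divided into 2 shares of £47,000: Elif and Nuria each take £47,000.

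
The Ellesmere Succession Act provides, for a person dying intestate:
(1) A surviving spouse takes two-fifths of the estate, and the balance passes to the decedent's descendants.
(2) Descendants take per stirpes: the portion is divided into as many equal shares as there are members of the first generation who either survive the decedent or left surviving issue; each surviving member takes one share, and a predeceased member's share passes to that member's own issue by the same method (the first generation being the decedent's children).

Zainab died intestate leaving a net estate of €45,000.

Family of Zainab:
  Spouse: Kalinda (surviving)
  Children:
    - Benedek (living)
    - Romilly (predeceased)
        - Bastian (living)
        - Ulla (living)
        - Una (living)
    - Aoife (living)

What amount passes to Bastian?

Kalinda takes two-fifths of €45,000 = €18,000. The remaining €27,000 passes to the descendants.
The descendants' portion (€27,000) is divided into 3 shares of €9,000: Benedek and Aoife each take €9,000; Romilly's €9,000 share passes to Romilly's issue.
Romilly's share (€9,000) is divided into 3 shares of €3,000: Bastian, Ulla, and Una each take €3,000.

Bastian receives €3,000.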